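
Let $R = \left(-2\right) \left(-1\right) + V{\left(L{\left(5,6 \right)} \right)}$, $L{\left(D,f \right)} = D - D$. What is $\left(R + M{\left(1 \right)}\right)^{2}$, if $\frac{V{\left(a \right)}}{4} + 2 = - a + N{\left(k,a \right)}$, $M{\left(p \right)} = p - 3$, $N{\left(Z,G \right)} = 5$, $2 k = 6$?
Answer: $144$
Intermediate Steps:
$k = 3$ ($k = \frac{1}{2} \cdot 6 = 3$)
$M{\left(p \right)} = -3 + p$ ($M{\left(p \right)} = p - 3 = -3 + p$)
$L{\left(D,f \right)} = 0$
$V{\left(a \right)} = 12 - 4 a$ ($V{\left(a \right)} = -8 + 4 \left(- a + 5\right) = -8 + 4 \left(5 - a\right) = -8 - \left(-20 + 4 a\right) = 12 - 4 a$)
$R = 14$ ($R = \left(-2\right) \left(-1\right) + \left(12 - 0\right) = 2 + \left(12 + 0\right) = 2 + 12 = 14$)
$\left(R + M{\left(1 \right)}\right)^{2} = \left(14 + \left(-3 + 1\right)\right)^{2} = \left(14 - 2\right)^{2} = 12^{2} = 144$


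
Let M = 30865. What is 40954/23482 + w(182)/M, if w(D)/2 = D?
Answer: 636296329/362385965 ≈ 1.7559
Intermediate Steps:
w(D) = 2*D
40954/23482 + w(182)/M = 40954/23482 + (2*182)/30865 = 40954*(1/23482) + 364*(1/30865) = 20477/11741 + 364/30865 = 636296329/362385965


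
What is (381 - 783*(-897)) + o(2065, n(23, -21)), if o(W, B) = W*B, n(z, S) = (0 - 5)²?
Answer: 754357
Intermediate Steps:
n(z, S) = 25 (n(z, S) = (-5)² = 25)
o(W, B) = B*W
(381 - 783*(-897)) + o(2065, n(23, -21)) = (381 - 783*(-897)) + 25*2065 = (381 + 702351) + 51625 = 702732 + 51625 = 754357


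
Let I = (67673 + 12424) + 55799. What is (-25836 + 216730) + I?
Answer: 326790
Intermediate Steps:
I = 135896 (I = 80097 + 55799 = 135896)
(-25836 + 216730) + I = (-25836 + 216730) + 135896 = 190894 + 135896 = 326790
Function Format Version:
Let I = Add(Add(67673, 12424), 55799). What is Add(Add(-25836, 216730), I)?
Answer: 326790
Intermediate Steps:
I = 135896 (I = Add(80097, 55799) = 135896)
Add(Add(-25836, 216730), I) = Add(Add(-25836, 216730), 135896) = Add(190894, 135896) = 326790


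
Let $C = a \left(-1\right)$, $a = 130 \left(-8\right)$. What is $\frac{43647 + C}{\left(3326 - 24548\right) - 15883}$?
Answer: $- \frac{44687}{37105} \approx -1.2043$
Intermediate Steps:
$a = -1040$
$C = 1040$ ($C = \left(-1040\right) \left(-1\right) = 1040$)
$\frac{43647 + C}{\left(3326 - 24548\right) - 15883} = \frac{43647 + 1040}{\left(3326 - 24548\right) - 15883} = \frac{44687}{\left(3326 - 24548\right) - 15883} = \frac{44687}{-21222 - 15883} = \frac{44687}{-37105} = 44687 \left(- \frac{1}{37105}\right) = - \frac{44687}{37105}$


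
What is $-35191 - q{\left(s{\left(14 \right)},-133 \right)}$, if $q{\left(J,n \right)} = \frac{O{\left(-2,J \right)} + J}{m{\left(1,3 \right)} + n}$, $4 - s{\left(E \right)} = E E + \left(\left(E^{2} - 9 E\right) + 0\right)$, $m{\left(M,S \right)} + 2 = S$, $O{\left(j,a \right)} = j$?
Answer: $-35193$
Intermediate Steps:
$m{\left(M,S \right)} = -2 + S$
$s{\left(E \right)} = 4 - 2 E^{2} + 9 E$ ($s{\left(E \right)} = 4 - \left(E E + \left(\left(E^{2} - 9 E\right) + 0\right)\right) = 4 - \left(E^{2} + \left(E^{2} - 9 E\right)\right) = 4 - \left(- 9 E + 2 E^{2}\right) = 4 - 2 E^{2} + 9 E$)
$q{\left(J,n \right)} = \frac{-2 + J}{1 + n}$ ($q{\left(J,n \right)} = \frac{-2 + J}{\left(-2 + 3\right) + n} = \frac{-2 + J}{1 + n}$)
$-35191 - q{\left(s{\left(14 \right)},-133 \right)} = -35191 - \frac{-2 + \left(4 - 2 \cdot 14^{2} + 9 \cdot 14\right)}{1 - 133} = -35191 - \frac{-2 + \left(4 - 392 + 126\right)}{-132} = -35191 - - \frac{-2 + \left(4 - 392 + 126\right)}{132} = -35191 - - \frac{-2 - 262}{132} = -35191 - \left(- \frac{1}{132}\right) \left(-264\right) = -35191 - 2 = -35193$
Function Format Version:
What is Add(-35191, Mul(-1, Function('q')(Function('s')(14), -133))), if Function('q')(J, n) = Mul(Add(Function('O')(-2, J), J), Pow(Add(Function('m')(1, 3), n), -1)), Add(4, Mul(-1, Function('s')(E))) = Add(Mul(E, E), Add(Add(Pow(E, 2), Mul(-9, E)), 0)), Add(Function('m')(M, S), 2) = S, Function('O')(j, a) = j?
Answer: -35193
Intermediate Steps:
Function('m')(M, S) = Add(-2, S)
Function('s')(E) = Add(4, Mul(-2, Pow(E, 2)), Mul(9, E)) (Function('s')(E) = Add(4, Mul(-1, Add(Mul(E, E), Add(Add(Pow(E, 2), Mul(-9, E)), 0)))) = Add(4, Mul(-1, Add(Pow(E, 2), Add(Pow(E, 2), Mul(-9, E))))) = Add(4, Mul(-1, Add(Mul(-9, E), Mul(2, Pow(E, 2))))) = Add(4, Add(Mul(-2, Pow(E, 2)), Mul(9, E))) = Add(4, Mul(-2, Pow(E, 2)), Mul(9, E)))
Function('q')(J, n) = Mul(Pow(Add(1, n), -1), Add(-2, J)) (Function('q')(J, n) = Mul(Add(-2, J), Pow(Add(Add(-2, 3), n), -1)) = Mul(Add(-2, J), Pow(Add(1, n), -1)) = Mul(Pow(Add(1, n), -1), Add(-2, J)))
Add(-35191, Mul(-1, Function('q')(Function('s')(14), -133))) = Add(-35191, Mul(-1, Mul(Pow(Add(1, -133), -1), Add(-2, Add(4, Mul(-2, Pow(14, 2)), Mul(9, 14)))))) = Add(-35191, Mul(-1, Mul(Pow(-132, -1), Add(-2, Add(4, Mul(-2, 196), 126))))) = Add(-35191, Mul(-1, Mul(Rational(-1, 132), Add(-2, Add(4, -392, 126))))) = Add(-35191, Mul(-1, Mul(Rational(-1, 132), Add(-2, -262)))) = Add(-35191, Mul(-1, Mul(Rational(-1, 132), -264))) = Add(-35191, Mul(-1, 2)) = Add(-35191, -2) = -35193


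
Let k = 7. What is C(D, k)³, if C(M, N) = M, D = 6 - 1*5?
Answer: 1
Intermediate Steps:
D = 1 (D = 6 - 5 = 1)
C(D, k)³ = 1³ = 1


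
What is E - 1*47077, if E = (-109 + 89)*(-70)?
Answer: -45677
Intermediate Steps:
E = 1400 (E = -20*(-70) = 1400)
E - 1*47077 = 1400 - 1*47077 = 1400 - 47077 = -45677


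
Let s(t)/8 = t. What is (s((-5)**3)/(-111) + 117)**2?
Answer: 195636169/12321 ≈ 15878.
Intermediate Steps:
s(t) = 8*t
(s((-5)**3)/(-111) + 117)**2 = ((8*(-5)**3)/(-111) + 117)**2 = ((8*(-125))*(-1/111) + 117)**2 = (-1000*(-1/111) + 117)**2 = (1000/111 + 117)**2 = (13987/111)**2 = 195636169/12321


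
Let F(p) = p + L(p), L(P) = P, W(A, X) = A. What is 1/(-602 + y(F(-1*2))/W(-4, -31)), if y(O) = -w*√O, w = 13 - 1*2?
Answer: -2408/1449737 - 22*I/1449737 ≈ -0.001661 - 1.5175e-5*I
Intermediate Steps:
F(p) = 2*p (F(p) = p + p = 2*p)
w = 11 (w = 13 - 2 = 11)
y(O) = -11*√O
1/(-602 + y(F(-1*2))/W(-4, -31)) = 1/(-602 - 11*√2*(I*√2)/(-4)) = 1/(-602 - 11*2*I*(-¼)) = 1/(-602 - 22*I*(-¼)) = 1/(-602 + 11*I/2) = 4*(-602 - 11*I/2)/1449737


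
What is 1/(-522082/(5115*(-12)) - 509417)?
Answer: -2790/1421249699 ≈ -1.9631e-6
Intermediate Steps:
1/(-522082/(5115*(-12)) - 509417) = 1/(-522082/(-61380) - 509417) = 1/(-522082*(-1/61380) - 509417) = 1/(23731/2790 - 509417) = 1/(-1421249699/2790) = -2790/1421249699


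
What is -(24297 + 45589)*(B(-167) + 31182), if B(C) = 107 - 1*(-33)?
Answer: -2188969292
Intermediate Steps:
B(C) = 140 (B(C) = 107 + 33 = 140)
-(24297 + 45589)*(B(-167) + 31182) = -(24297 + 45589)*(140 + 31182) = -69886*31322 = -1*2188969292 = -2188969292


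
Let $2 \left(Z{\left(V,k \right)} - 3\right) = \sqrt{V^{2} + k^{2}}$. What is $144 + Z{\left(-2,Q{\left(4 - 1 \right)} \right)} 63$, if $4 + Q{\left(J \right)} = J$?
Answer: $333 + \frac{63 \sqrt{5}}{2} \approx 403.44$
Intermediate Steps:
$Q{\left(J \right)} = -4 + J$
$Z{\left(V,k \right)} = 3 + \frac{\sqrt{V^{2} + k^{2}}}{2}$
$144 + Z{\left(-2,Q{\left(4 - 1 \right)} \right)} 63 = 144 + \left(3 + \frac{\sqrt{\left(-2\right)^{2} + \left(-4 + \left(4 - 1\right)\right)^{2}}}{2}\right) 63 = 144 + \left(3 + \frac{\sqrt{4 + \left(-4 + 3\right)^{2}}}{2}\right) 63 = 144 + \left(3 + \frac{\sqrt{4 + \left(-1\right)^{2}}}{2}\right) 63 = 144 + \left(3 + \frac{\sqrt{4 + 1}}{2}\right) 63 = 144 + \left(3 + \frac{\sqrt{5}}{2}\right) 63 = 144 + \left(189 + \frac{63 \sqrt{5}}{2}\right) = 333 + \frac{63 \sqrt{5}}{2}$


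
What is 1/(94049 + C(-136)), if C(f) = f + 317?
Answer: 1/94230 ≈ 1.0612e-5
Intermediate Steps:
C(f) = 317 + f
1/(94049 + C(-136)) = 1/(94049 + (317 - 136)) = 1/(94049 + 181) = 1/94230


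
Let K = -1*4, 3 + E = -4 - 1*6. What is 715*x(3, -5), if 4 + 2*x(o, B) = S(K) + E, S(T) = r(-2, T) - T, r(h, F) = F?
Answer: -12155/2 ≈ -6077.5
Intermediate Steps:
E = -13 (E = -3 + (-4 - 1*6) = -3 + (-4 - 6) = -3 - 10 = -13)
K = -4
S(T) = 0 (S(T) = T - T = 0)
x(o, B) = -17/2 (x(o, B) = -2 + (0 - 13)/2 = -2 + (1/2)*(-13) = -2 - 13/2 = -17/2)
715*x(3, -5) = 715*(-17/2) = -12155/2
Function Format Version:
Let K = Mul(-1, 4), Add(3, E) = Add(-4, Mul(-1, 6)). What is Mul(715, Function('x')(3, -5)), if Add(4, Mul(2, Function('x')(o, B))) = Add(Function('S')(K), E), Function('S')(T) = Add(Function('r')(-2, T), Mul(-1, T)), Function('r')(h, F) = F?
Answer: Rational(-12155, 2) ≈ -6077.5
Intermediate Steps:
E = -13 (E = Add(-3, Add(-4, Mul(-1, 6))) = Add(-3, Add(-4, -6)) = Add(-3, -10) = -13)
K = -4
Function('S')(T) = 0 (Function('S')(T) = Add(T, Mul(-1, T)) = 0)
Function('x')(o, B) = Rational(-17, 2) (Function('x')(o, B) = Add(-2, Mul(Rational(1, 2), Add(0, -13))) = Add(-2, Mul(Rational(1, 2), -13)) = Add(-2, Rational(-13, 2)) = Rational(-17, 2))
Mul(715, Function('x')(3, -5)) = Mul(715, Rational(-17, 2)) = Rational(-12155, 2)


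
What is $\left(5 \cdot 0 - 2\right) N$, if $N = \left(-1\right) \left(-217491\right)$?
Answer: $-434982$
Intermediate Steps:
$N = 217491$
$\left(5 \cdot 0 - 2\right) N = \left(5 \cdot 0 - 2\right) 217491 = \left(0 - 2\right) 217491 = \left(-2\right) 217491 = -434982$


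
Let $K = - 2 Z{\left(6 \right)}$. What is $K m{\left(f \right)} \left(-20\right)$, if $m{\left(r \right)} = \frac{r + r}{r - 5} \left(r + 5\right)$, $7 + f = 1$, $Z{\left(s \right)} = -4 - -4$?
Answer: $0$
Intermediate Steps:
$Z{\left(s \right)} = 0$ ($Z{\left(s \right)} = -4 + 4 = 0$)
$f = -6$ ($f = -7 + 1 = -6$)
$m{\left(r \right)} = \frac{2 r \left(5 + r\right)}{-5 + r}$ ($m{\left(r \right)} = \frac{2 r}{-5 + r} \left(5 + r\right) = \frac{2 r \left(5 + r\right)}{-5 + r}$)
$K = 0$ ($K = \left(-2\right) 0 = 0$)
$K m{\left(f \right)} \left(-20\right) = 0 \cdot 2 \left(-6\right) \frac{1}{-5 - 6} \left(5 - 6\right) \left(-20\right) = 0 \cdot 2 \left(-6\right) \frac{1}{-11} \left(-1\right) \left(-20\right) = 0 \cdot 2 \left(-6\right) \left(- \frac{1}{11}\right) \left(-1\right) \left(-20\right) = 0 \left(- \frac{12}{11}\right) \left(-20\right) = 0 \left(-20\right) = 0$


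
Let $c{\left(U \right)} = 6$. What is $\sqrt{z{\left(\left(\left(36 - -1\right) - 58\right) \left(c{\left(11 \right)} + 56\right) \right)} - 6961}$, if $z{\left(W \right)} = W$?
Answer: $i \sqrt{8263} \approx 90.901 i$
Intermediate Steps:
$\sqrt{z{\left(\left(\left(36 - -1\right) - 58\right) \left(c{\left(11 \right)} + 56\right) \right)} - 6961} = \sqrt{\left(\left(36 - -1\right) - 58\right) \left(6 + 56\right) - 6961} = \sqrt{\left(\left(36 + 1\right) - 58\right) 62 - 6961} = \sqrt{\left(37 - 58\right) 62 - 6961} = \sqrt{\left(-21\right) 62 - 6961} = \sqrt{-1302 - 6961} = \sqrt{-8263} = i \sqrt{8263}$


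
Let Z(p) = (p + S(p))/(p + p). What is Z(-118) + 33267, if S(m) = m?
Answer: 33268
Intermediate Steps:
Z(p) = 1 (Z(p) = (p + p)/(p + p) = (2*p)/((2*p)) = (2*p)*(1/(2*p)) = 1)
Z(-118) + 33267 = 1 + 33267 = 33268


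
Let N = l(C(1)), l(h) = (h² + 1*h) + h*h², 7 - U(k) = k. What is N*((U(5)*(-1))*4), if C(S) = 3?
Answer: -312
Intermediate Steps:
U(k) = 7 - k
l(h) = h + h² + h³ (l(h) = (h² + h) + h³ = (h + h²) + h³ = h + h² + h³)
N = 39 (N = 3*(1 + 3 + 3²) = 3*(1 + 3 + 9) = 3*13 = 39)
N*((U(5)*(-1))*4) = 39*(((7 - 1*5)*(-1))*4) = 39*(((7 - 5)*(-1))*4) = 39*((2*(-1))*4) = 39*(-2*4) = 39*(-8) = -312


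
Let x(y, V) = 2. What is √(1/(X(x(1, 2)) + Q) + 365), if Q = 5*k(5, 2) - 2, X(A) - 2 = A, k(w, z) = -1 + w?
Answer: √176682/22 ≈ 19.106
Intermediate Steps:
X(A) = 2 + A
Q = 18 (Q = 5*(-1 + 5) - 2 = 5*4 - 2 = 20 - 2 = 18)
√(1/(X(x(1, 2)) + Q) + 365) = √(1/((2 + 2) + 18) + 365) = √(1/(4 + 18) + 365) = √(1/22 + 365) = √(8031/22) = √176682/22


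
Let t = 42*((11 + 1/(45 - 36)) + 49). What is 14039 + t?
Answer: 49691/3 ≈ 16564.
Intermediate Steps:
t = 7574/3 (t = 42*((11 + 1/9) + 49) = 42*((11 + ⅑) + 49) = 42*(100/9 + 49) = 42*(541/9) = 7574/3 ≈ 2524.7)
14039 + t = 14039 + 7574/3 = 49691/3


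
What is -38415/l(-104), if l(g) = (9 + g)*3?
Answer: 2561/19 ≈ 134.79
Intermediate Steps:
l(g) = 27 + 3*g
-38415/l(-104) = -38415/(27 + 3*(-104)) = -38415/(27 - 312) = -38415/(-285) = -38415*(-1/285) = 2561/19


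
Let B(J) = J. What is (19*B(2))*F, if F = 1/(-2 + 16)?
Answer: 19/7 ≈ 2.7143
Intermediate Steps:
F = 1/14 ≈ 0.071429
(19*B(2))*F = (19*2)*(1/14) = 38*(1/14) = 19/7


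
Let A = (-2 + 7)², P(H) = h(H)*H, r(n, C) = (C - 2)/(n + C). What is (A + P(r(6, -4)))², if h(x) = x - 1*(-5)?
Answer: 361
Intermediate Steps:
h(x) = 5 + x (h(x) = x + 5 = 5 + x)
r(n, C) = (-2 + C)/(C + n)
P(H) = H*(5 + H) (P(H) = (5 + H)*H = H*(5 + H))
A = 25 (A = 5² = 25)
(A + P(r(6, -4)))² = (25 + ((-2 - 4)/(-4 + 6))*(5 + (-2 - 4)/(-4 + 6)))² = (25 + (-6/2)*(5 - 6/2))² = (25 + ((½)*(-6))*(5 + (½)*(-6)))² = (25 - 3*(5 - 3))² = (25 - 3*2)² = (25 - 6)² = 19² = 361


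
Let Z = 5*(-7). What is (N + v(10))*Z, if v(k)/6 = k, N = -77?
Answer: 595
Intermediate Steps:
Z = -35
v(k) = 6*k
(N + v(10))*Z = (-77 + 6*10)*(-35) = (-77 + 60)*(-35) = -17*(-35) = 595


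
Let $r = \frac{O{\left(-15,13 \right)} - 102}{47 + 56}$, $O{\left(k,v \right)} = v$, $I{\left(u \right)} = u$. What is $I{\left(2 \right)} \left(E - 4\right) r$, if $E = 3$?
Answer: $\frac{178}{103} \approx 1.7282$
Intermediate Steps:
$r = - \frac{89}{103}$ ($r = \frac{13 - 102}{47 + 56} = - \frac{89}{103} \approx -0.86408$)
$I{\left(2 \right)} \left(E - 4\right) r = 2 \left(3 - 4\right) \left(- \frac{89}{103}\right) = 2 \left(-1\right) \left(- \frac{89}{103}\right) = \left(-2\right) \left(- \frac{89}{103}\right) = \frac{178}{103}$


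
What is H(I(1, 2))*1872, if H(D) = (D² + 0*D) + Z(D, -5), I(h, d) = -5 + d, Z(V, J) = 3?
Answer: 22464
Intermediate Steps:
H(D) = 3 + D² (H(D) = (D² + 0*D) + 3 = (D² + 0) + 3 = D² + 3 = 3 + D²)
H(I(1, 2))*1872 = (3 + (-5 + 2)²)*1872 = (3 + (-3)²)*1872 = (3 + 9)*1872 = 12*1872 = 22464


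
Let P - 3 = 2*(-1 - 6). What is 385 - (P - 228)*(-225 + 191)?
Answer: -7741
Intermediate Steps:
P = -11 (P = 3 + 2*(-1 - 6) = 3 + 2*(-7) = 3 - 14 = -11)
385 - (P - 228)*(-225 + 191) = 385 - (-11 - 228)*(-225 + 191) = 385 - (-239)*(-34) = 385 - 1*8126 = 385 - 8126 = -7741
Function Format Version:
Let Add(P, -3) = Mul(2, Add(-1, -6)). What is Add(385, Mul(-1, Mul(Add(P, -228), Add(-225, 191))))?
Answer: -7741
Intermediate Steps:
P = -11 (P = Add(3, Mul(2, Add(-1, -6))) = Add(3, Mul(2, -7)) = Add(3, -14) = -11)
Add(385, Mul(-1, Mul(Add(P, -228), Add(-225, 191)))) = Add(385, Mul(-1, Mul(Add(-11, -228), Add(-225, 191)))) = Add(385, Mul(-1, Mul(-239, -34))) = Add(385, Mul(-1, 8126)) = Add(385, -8126) = -7741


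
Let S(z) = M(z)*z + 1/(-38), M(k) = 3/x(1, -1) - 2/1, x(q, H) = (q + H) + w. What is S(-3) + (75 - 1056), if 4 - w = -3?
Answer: -259699/266 ≈ -976.31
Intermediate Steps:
w = 7 (w = 4 - 1*(-3) = 4 + 3 = 7)
x(q, H) = 7 + H + q (x(q, H) = (q + H) + 7 = (H + q) + 7 = 7 + H + q)
M(k) = -11/7 (M(k) = 3/(7 - 1 + 1) - 2/1 = 3/7 - 2*1 = 3*(1/7) - 2 = 3/7 - 2 = -11/7)
S(z) = -1/38 - 11*z/7 (S(z) = -11*z/7 + 1/(-38) = -11*z/7 - 1/38 = -1/38 - 11*z/7)
S(-3) + (75 - 1056) = (-1/38 - 11/7*(-3)) + (75 - 1056) = (-1/38 + 33/7) - 981 = 1247/266 - 981 = -259699/266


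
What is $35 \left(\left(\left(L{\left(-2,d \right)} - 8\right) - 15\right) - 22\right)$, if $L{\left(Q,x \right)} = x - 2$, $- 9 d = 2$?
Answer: $- \frac{14875}{9} \approx -1652.8$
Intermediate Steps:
$d = - \frac{2}{9}$ ($d = \left(- \frac{1}{9}\right) 2 = - \frac{2}{9} \approx -0.22222$)
$L{\left(Q,x \right)} = -2 + x$ ($L{\left(Q,x \right)} = x - 2 = -2 + x$)
$35 \left(\left(\left(L{\left(-2,d \right)} - 8\right) - 15\right) - 22\right) = 35 \left(\left(\left(\left(-2 - \frac{2}{9}\right) - 8\right) - 15\right) - 22\right) = 35 \left(\left(\left(- \frac{20}{9} - 8\right) - 15\right) - 22\right) = 35 \left(\left(- \frac{92}{9} - 15\right) - 22\right) = 35 \left(- \frac{227}{9} - 22\right) = 35 \left(- \frac{425}{9}\right) = - \frac{14875}{9}$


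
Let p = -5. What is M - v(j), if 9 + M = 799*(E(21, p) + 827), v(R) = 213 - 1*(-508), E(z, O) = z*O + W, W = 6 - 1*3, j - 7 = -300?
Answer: 578545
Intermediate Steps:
j = -293 (j = 7 - 300 = -293)
W = 3 (W = 6 - 3 = 3)
E(z, O) = 3 + O*z (E(z, O) = z*O + 3 = O*z + 3 = 3 + O*z)
v(R) = 721 (v(R) = 213 + 508 = 721)
M = 579266 (M = -9 + 799*((3 - 5*21) + 827) = -9 + 799*((3 - 105) + 827) = -9 + 799*(-102 + 827) = -9 + 799*725 = -9 + 579275 = 579266)
M - v(j) = 579266 - 1*721 = 579266 - 721 = 578545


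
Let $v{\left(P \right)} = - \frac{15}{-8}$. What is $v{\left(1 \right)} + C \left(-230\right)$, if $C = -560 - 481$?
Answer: $\frac{1915455}{8} \approx 2.3943 \cdot 10^{5}$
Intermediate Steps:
$v{\left(P \right)} = \frac{15}{8}$ ($v{\left(P \right)} = \left(-15\right) \left(- \frac{1}{8}\right) = \frac{15}{8}$)
$C = -1041$ ($C = -560 - 481 = -1041$)
$v{\left(1 \right)} + C \left(-230\right) = \frac{15}{8} - -239430 = \frac{15}{8} + 239430 = \frac{1915455}{8}$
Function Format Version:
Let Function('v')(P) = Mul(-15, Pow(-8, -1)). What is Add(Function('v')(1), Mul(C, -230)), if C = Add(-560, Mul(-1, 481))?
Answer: Rational(1915455, 8) ≈ 2.3943e+5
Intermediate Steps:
Function('v')(P) = Rational(15, 8) (Function('v')(P) = Mul(-15, Rational(-1, 8)) = Rational(15, 8))
C = -1041 (C = Add(-560, -481) = -1041)
Add(Function('v')(1), Mul(C, -230)) = Add(Rational(15, 8), Mul(-1041, -230)) = Add(Rational(15, 8), 239430) = Rational(1915455, 8)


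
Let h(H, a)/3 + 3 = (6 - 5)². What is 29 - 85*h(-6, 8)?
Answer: 539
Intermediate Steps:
h(H, a) = -6 (h(H, a) = -9 + 3*(6 - 5)² = -9 + 3*1² = -9 + 3*1 = -9 + 3 = -6)
29 - 85*h(-6, 8) = 29 - 85*(-6) = 29 + 510 = 539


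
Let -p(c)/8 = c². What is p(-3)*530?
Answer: -38160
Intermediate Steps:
p(c) = -8*c²
p(-3)*530 = -8*(-3)²*530 = -8*9*530 = -72*530 = -38160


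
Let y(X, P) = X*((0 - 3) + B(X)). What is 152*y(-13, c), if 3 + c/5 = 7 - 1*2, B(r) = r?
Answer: 31616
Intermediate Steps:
c = 10 (c = -15 + 5*(7 - 1*2) = -15 + 5*(7 - 2) = -15 + 5*5 = -15 + 25 = 10)
y(X, P) = X*(-3 + X) (y(X, P) = X*((0 - 3) + X) = X*(-3 + X))
152*y(-13, c) = 152*(-13*(-3 - 13)) = 152*(-13*(-16)) = 152*208 = 31616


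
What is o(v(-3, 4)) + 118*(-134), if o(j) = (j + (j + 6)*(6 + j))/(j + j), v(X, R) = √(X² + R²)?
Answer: -78997/5 ≈ -15799.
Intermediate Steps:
v(X, R) = √(R² + X²)
o(j) = (j + (6 + j)²)/(2*j) (o(j) = (j + (6 + j)*(6 + j))/((2*j)) = (j + (6 + j)²)*(1/(2*j)) = (j + (6 + j)²)/(2*j))
o(v(-3, 4)) + 118*(-134) = (√(4² + (-3)²) + (6 + √(4² + (-3)²))²)/(2*(√(4² + (-3)²))) + 118*(-134) = (√(16 + 9) + (6 + √(16 + 9))²)/(2*(√(16 + 9))) - 15812 = (√25 + (6 + √25)²)/(2*(√25)) - 15812 = (½)*(5 + (6 + 5)²)/5 - 15812 = (½)*(⅕)*(5 + 11²) - 15812 = (½)*(⅕)*(5 + 121) - 15812 = (½)*(⅕)*126 - 15812 = 63/5 - 15812 = -78997/5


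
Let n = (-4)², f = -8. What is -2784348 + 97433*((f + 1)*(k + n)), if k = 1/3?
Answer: -41772563/3 ≈ -1.3924e+7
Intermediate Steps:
k = ⅓ ≈ 0.33333
n = 16
-2784348 + 97433*((f + 1)*(k + n)) = -2784348 + 97433*((-8 + 1)*(⅓ + 16)) = -2784348 + 97433*(-7*49/3) = -2784348 + 97433*(-343/3) = -2784348 - 33419519/3 = -41772563/3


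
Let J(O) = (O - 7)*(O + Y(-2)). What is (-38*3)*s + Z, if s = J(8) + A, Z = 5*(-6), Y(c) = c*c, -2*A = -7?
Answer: -1797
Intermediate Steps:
A = 7/2 (A = -½*(-7) = 7/2 ≈ 3.5000)
Y(c) = c²
Z = -30
J(O) = (-7 + O)*(4 + O) (J(O) = (O - 7)*(O + (-2)²) = (-7 + O)*(O + 4) = (-7 + O)*(4 + O))
s = 31/2 (s = (-28 + 8² - 3*8) + 7/2 = (-28 + 64 - 24) + 7/2 = 12 + 7/2 = 31/2 ≈ 15.500)
(-38*3)*s + Z = -38*3*(31/2) - 30 = -114*31/2 - 30 = -1767 - 30 = -1797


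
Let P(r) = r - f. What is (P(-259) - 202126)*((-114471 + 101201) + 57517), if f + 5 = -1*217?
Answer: -8945106261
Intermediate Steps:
f = -222 (f = -5 - 1*217 = -5 - 217 = -222)
P(r) = 222 + r (P(r) = r - 1*(-222) = r + 222 = 222 + r)
(P(-259) - 202126)*((-114471 + 101201) + 57517) = ((222 - 259) - 202126)*((-114471 + 101201) + 57517) = (-37 - 202126)*(-13270 + 57517) = -202163*44247 = -8945106261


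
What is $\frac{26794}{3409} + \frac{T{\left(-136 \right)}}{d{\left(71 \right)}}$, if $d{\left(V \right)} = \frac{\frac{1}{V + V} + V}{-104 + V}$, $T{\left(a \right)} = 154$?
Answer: $- \frac{729973498}{11457649} \approx -63.711$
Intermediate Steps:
$d{\left(V \right)} = \frac{V + \frac{1}{2 V}}{-104 + V}$ ($d{\left(V \right)} = \frac{\frac{1}{2 V} + V}{-104 + V} = \frac{V + \frac{1}{2 V}}{-104 + V}$)
$\frac{26794}{3409} + \frac{T{\left(-136 \right)}}{d{\left(71 \right)}} = \frac{26794}{3409} + \frac{154}{\frac{1}{71} \frac{1}{-104 + 71} \left(\frac{1}{2} + 71^{2}\right)} = 26794 \cdot \frac{1}{3409} + \frac{154}{\frac{1}{71} \frac{1}{-33} \left(\frac{1}{2} + 5041\right)} = \frac{26794}{3409} + \frac{154}{\frac{1}{71} \left(- \frac{1}{33}\right) \frac{10083}{2}} = \frac{26794}{3409} + \frac{154}{- \frac{3361}{1562}} = \frac{26794}{3409} + 154 \left(- \frac{1562}{3361}\right) = \frac{26794}{3409} - \frac{240548}{3361} = - \frac{729973498}{11457649}$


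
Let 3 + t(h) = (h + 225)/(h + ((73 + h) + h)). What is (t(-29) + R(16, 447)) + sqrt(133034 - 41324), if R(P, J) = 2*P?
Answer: 15 + 3*sqrt(10190) ≈ 317.84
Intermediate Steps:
t(h) = -3 + (225 + h)/(73 + 3*h) (t(h) = -3 + (h + 225)/(h + ((73 + h) + h)) = -3 + (225 + h)/(h + (73 + 2*h)) = -3 + (225 + h)/(73 + 3*h))
(t(-29) + R(16, 447)) + sqrt(133034 - 41324) = (2*(3 - 4*(-29))/(73 + 3*(-29)) + 2*16) + sqrt(133034 - 41324) = (2*(3 + 116)/(73 - 87) + 32) + sqrt(91710) = (2*119/(-14) + 32) + 3*sqrt(10190) = (2*(-1/14)*119 + 32) + 3*sqrt(10190) = (-17 + 32) + 3*sqrt(10190) = 15 + 3*sqrt(10190)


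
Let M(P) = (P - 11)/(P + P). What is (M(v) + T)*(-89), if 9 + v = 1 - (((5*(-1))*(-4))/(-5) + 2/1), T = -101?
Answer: 106355/12 ≈ 8862.9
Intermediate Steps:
v = -6 (v = -9 + (1 - (((5*(-1))*(-4))/(-5) + 2/1)) = -9 + (1 - (-5*(-4)*(-1/5) + 2*1)) = -9 + (1 - (20*(-1/5) + 2)) = -9 + (1 - (-4 + 2)) = -9 + (1 - 1*(-2)) = -9 + (1 + 2) = -9 + 3 = -6)
M(P) = (-11 + P)/(2*P) (M(P) = (-11 + P)/((2*P)) = (-11 + P)*(1/(2*P)) = (-11 + P)/(2*P))
(M(v) + T)*(-89) = ((1/2)*(-11 - 6)/(-6) - 101)*(-89) = ((1/2)*(-1/6)*(-17) - 101)*(-89) = (17/12 - 101)*(-89) = -1195/12*(-89) = 106355/12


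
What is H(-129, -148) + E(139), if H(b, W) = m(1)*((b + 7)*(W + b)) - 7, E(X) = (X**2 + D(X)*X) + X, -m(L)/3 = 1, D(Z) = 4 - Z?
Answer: -100694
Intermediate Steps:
m(L) = -3 (m(L) = -3*1 = -3)
E(X) = X + X**2 + X*(4 - X) (E(X) = (X**2 + (4 - X)*X) + X = (X**2 + X*(4 - X)) + X = X + X**2 + X*(4 - X))
H(b, W) = -7 - 3*(7 + b)*(W + b) (H(b, W) = -3*(b + 7)*(W + b) - 7 = -3*(7 + b)*(W + b) - 7 = -7 - 3*(7 + b)*(W + b))
H(-129, -148) + E(139) = (-7 - 21*(-148) - 21*(-129) - 3*(-129)**2 - 3*(-148)*(-129)) + 5*139 = (-7 + 3108 + 2709 - 3*16641 - 57276) + 695 = (-7 + 3108 + 2709 - 49923 - 57276) + 695 = -101389 + 695 = -100694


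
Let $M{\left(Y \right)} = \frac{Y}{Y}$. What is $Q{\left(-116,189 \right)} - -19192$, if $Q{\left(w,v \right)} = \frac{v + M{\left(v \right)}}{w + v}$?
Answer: $\frac{1401206}{73} \approx 19195.0$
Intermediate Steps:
$M{\left(Y \right)} = 1$
$Q{\left(w,v \right)} = \frac{1 + v}{v + w}$ ($Q{\left(w,v \right)} = \frac{v + 1}{w + v} = \frac{1 + v}{v + w}$)
$Q{\left(-116,189 \right)} - -19192 = \frac{1 + 189}{189 - 116} - -19192 = \frac{1}{73} \cdot 190 + 19192 = \frac{190}{73} + 19192 = \frac{1401206}{73}$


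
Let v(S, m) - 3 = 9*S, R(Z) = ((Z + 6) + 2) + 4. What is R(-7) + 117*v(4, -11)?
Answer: 4568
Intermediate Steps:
R(Z) = 12 + Z (R(Z) = ((6 + Z) + 2) + 4 = (8 + Z) + 4 = 12 + Z)
v(S, m) = 3 + 9*S
R(-7) + 117*v(4, -11) = (12 - 7) + 117*(3 + 9*4) = 5 + 117*(3 + 36) = 5 + 117*39 = 5 + 4563 = 4568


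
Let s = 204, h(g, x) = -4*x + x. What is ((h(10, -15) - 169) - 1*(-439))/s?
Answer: 105/68 ≈ 1.5441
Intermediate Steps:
h(g, x) = -3*x
((h(10, -15) - 169) - 1*(-439))/s = ((-3*(-15) - 169) - 1*(-439))/204 = ((45 - 169) + 439)*(1/204) = (-124 + 439)*(1/204) = 315*(1/204) = 105/68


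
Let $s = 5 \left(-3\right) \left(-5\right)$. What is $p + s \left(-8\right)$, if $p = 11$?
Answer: $-589$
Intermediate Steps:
$s = 75$ ($s = \left(-15\right) \left(-5\right) = 75$)
$p + s \left(-8\right) = 11 + 75 \left(-8\right) = 11 - 600 = -589$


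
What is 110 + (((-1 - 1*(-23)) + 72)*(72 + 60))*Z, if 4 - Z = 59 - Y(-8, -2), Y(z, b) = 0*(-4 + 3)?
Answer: -682330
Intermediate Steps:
Y(z, b) = 0 (Y(z, b) = 0*(-1) = 0)
Z = -55 (Z = 4 - (59 - 1*0) = 4 - (59 + 0) = 4 - 1*59 = 4 - 59 = -55)
110 + (((-1 - 1*(-23)) + 72)*(72 + 60))*Z = 110 + (((-1 - 1*(-23)) + 72)*(72 + 60))*(-55) = 110 + (((-1 + 23) + 72)*132)*(-55) = 110 + ((22 + 72)*132)*(-55) = 110 + (94*132)*(-55) = 110 + 12408*(-55) = 110 - 682440 = -682330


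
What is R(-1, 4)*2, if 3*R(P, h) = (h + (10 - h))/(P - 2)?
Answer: -20/9 ≈ -2.2222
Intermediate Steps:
R(P, h) = 10/(3*(-2 + P)) (R(P, h) = ((h + (10 - h))/(P - 2))/3 = (10/(-2 + P))/3 = 10/(3*(-2 + P)))
R(-1, 4)*2 = (10/(3*(-2 - 1)))*2 = ((10/3)/(-3))*2 = ((10/3)*(-1/3))*2 = -10/9*2 = -20/9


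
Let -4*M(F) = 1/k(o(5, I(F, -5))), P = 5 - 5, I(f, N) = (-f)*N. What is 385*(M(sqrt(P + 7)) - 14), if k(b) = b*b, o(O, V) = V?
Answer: -107811/20 ≈ -5390.5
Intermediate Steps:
I(f, N) = -N*f
P = 0
k(b) = b**2
M(F) = -1/(100*F**2) (M(F) = -1/(25*F**2)/4 = -1/(100*F**2))
385*(M(sqrt(P + 7)) - 14) = 385*(-1/(100*(0 + 7)) - 14) = 385*(-1/(100*(sqrt(7))**2) - 14) = 385*(-1/100*1/7 - 14) = 385*(-1/700 - 14) = 385*(-9801/700) = -107811/20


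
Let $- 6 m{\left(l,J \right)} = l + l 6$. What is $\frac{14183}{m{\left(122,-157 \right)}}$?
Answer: $- \frac{42549}{427} \approx -99.646$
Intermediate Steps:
$m{\left(l,J \right)} = - \frac{7 l}{6}$ ($m{\left(l,J \right)} = - \frac{l + l 6}{6} = - \frac{l + 6 l}{6} = - \frac{7 l}{6}$)
$\frac{14183}{m{\left(122,-157 \right)}} = \frac{14183}{\left(- \frac{7}{6}\right) 122} = \frac{14183}{- \frac{427}{3}} = 14183 \left(- \frac{3}{427}\right) = - \frac{42549}{427}$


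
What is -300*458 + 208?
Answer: -137192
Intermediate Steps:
-300*458 + 208 = -137400 + 208 = -137192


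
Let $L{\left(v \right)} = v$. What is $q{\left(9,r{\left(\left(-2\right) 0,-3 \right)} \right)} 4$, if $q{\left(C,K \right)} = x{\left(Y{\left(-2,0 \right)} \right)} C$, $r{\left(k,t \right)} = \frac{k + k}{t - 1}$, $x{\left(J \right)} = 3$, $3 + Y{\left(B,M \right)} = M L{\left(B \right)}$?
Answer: $108$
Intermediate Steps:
$Y{\left(B,M \right)} = -3 + B M$ ($Y{\left(B,M \right)} = -3 + M B = -3 + B M$)
$r{\left(k,t \right)} = \frac{2 k}{-1 + t}$
$q{\left(C,K \right)} = 3 C$
$q{\left(9,r{\left(\left(-2\right) 0,-3 \right)} \right)} 4 = 3 \cdot 9 \cdot 4 = 27 \cdot 4 = 108$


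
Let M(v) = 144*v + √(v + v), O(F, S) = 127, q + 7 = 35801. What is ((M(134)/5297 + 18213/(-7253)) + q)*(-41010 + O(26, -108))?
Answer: -56223046184949023/38419141 - 81766*√67/5297 ≈ -1.4634e+9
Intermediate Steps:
q = 35794 (q = -7 + 35801 = 35794)
M(v) = 144*v + √2*√v (M(v) = 144*v + √(2*v) = 144*v + √2*√v)
((M(134)/5297 + 18213/(-7253)) + q)*(-41010 + O(26, -108)) = (((144*134 + √2*√134)/5297 + 18213/(-7253)) + 35794)*(-41010 + 127) = (((19296 + 2*√67)*(1/5297) + 18213*(-1/7253)) + 35794)*(-40883) = (((19296/5297 + 2*√67/5297) - 18213/7253) + 35794)*(-40883) = ((43479627/38419141 + 2*√67/5297) + 35794)*(-40883) = (1375218212581/38419141 + 2*√67/5297)*(-40883) = -56223046184949023/38419141 - 81766*√67/5297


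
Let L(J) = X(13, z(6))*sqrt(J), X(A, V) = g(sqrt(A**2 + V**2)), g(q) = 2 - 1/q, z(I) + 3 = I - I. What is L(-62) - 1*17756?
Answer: -17756 + I*sqrt(62)*(356 - sqrt(178))/178 ≈ -17756.0 + 15.158*I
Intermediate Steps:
z(I) = -3 (z(I) = -3 + (I - I) = -3 + 0 = -3)
X(A, V) = 2 - 1/sqrt(A**2 + V**2) (X(A, V) = 2 - 1/(sqrt(A**2 + V**2)) = 2 - 1/sqrt(A**2 + V**2))
L(J) = sqrt(J)*(2 - sqrt(178)/178) (L(J) = (2 - 1/sqrt(13**2 + (-3)**2))*sqrt(J) = (2 - 1/sqrt(169 + 9))*sqrt(J) = (2 - 1/sqrt(178))*sqrt(J) = (2 - sqrt(178)/178)*sqrt(J) = sqrt(J)*(2 - sqrt(178)/178))
L(-62) - 1*17756 = sqrt(-62)*(356 - sqrt(178))/178 - 1*17756 = (I*sqrt(62))*(356 - sqrt(178))/178 - 17756 = I*sqrt(62)*(356 - sqrt(178))/178 - 17756 = -17756 + I*sqrt(62)*(356 - sqrt(178))/178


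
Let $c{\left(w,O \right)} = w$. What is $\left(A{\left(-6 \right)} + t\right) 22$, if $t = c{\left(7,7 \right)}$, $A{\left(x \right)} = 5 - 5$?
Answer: $154$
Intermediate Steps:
$A{\left(x \right)} = 0$
$t = 7$
$\left(A{\left(-6 \right)} + t\right) 22 = \left(0 + 7\right) 22 = 7 \cdot 22 = 154$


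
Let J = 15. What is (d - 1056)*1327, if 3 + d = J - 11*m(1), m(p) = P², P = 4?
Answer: -1618940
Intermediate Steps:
m(p) = 16 (m(p) = 4² = 16)
d = -164 (d = -3 + (15 - 11*16) = -3 + (15 - 176) = -3 - 161 = -164)
(d - 1056)*1327 = (-164 - 1056)*1327 = -1220*1327 = -1618940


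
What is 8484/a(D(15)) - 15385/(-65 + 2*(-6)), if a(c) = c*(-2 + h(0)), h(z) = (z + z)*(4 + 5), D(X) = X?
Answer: -31953/385 ≈ -82.995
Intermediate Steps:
h(z) = 18*z (h(z) = (2*z)*9 = 18*z)
a(c) = -2*c (a(c) = c*(-2 + 18*0) = c*(-2 + 0) = c*(-2) = -2*c)
8484/a(D(15)) - 15385/(-65 + 2*(-6)) = 8484/((-2*15)) - 15385/(-65 + 2*(-6)) = 8484/(-30) - 15385/(-65 - 12) = 8484*(-1/30) - 15385/(-77) = -1414/5 - 15385*(-1/77) = -1414/5 + 15385/77 = -31953/385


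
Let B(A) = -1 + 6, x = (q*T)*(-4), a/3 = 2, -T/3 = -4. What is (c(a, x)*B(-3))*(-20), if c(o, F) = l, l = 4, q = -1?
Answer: -400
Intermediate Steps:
T = 12 (T = -3*(-4) = 12)
a = 6 (a = 3*2 = 6)
x = 48 (x = -1*12*(-4) = -12*(-4) = 48)
c(o, F) = 4
B(A) = 5
(c(a, x)*B(-3))*(-20) = (4*5)*(-20) = 20*(-20) = -400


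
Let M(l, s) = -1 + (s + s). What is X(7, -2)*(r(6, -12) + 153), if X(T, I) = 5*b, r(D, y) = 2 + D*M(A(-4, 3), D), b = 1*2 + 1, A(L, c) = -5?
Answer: 3315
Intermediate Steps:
M(l, s) = -1 + 2*s
b = 3 (b = 2 + 1 = 3)
r(D, y) = 2 + D*(-1 + 2*D)
X(T, I) = 15 (X(T, I) = 5*3 = 15)
X(7, -2)*(r(6, -12) + 153) = 15*((2 + 6*(-1 + 2*6)) + 153) = 15*((2 + 6*(-1 + 12)) + 153) = 15*((2 + 6*11) + 153) = 15*((2 + 66) + 153) = 15*(68 + 153) = 15*221 = 3315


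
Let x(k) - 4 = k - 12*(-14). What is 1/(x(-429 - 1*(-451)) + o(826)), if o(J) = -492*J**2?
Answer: -1/335679598 ≈ -2.9790e-9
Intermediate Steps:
x(k) = 172 + k (x(k) = 4 + (k - 12*(-14)) = 4 + (k + 168) = 4 + (168 + k) = 172 + k)
1/(x(-429 - 1*(-451)) + o(826)) = 1/((172 + (-429 - 1*(-451))) - 492*826**2) = 1/((172 + (-429 + 451)) - 492*682276) = 1/((172 + 22) - 335679792) = 1/(194 - 335679792) = 1/(-335679598) = -1/335679598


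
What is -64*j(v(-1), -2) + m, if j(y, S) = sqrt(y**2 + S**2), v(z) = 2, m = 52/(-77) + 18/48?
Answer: -185/616 - 128*sqrt(2) ≈ -181.32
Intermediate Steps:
m = -185/616 (m = 52*(-1/77) + 18*(1/48) = -52/77 + 3/8 = -185/616 ≈ -0.30032)
j(y, S) = sqrt(S**2 + y**2)
-64*j(v(-1), -2) + m = -64*sqrt((-2)**2 + 2**2) - 185/616 = -64*sqrt(4 + 4) - 185/616 = -128*sqrt(2) - 185/616 = -185/616 - 128*sqrt(2)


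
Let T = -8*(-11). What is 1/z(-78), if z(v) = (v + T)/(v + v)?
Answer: -78/5 ≈ -15.600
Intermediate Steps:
T = 88
z(v) = (88 + v)/(2*v) (z(v) = (v + 88)/(v + v) = (88 + v)/((2*v)) = (88 + v)*(1/(2*v)) = (88 + v)/(2*v))
1/z(-78) = 1/((½)*(88 - 78)/(-78)) = 1/((½)*(-1/78)*10) = 1/(-5/78) = -78/5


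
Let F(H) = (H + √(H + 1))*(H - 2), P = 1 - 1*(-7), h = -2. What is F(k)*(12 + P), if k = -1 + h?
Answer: 300 - 100*I*√2 ≈ 300.0 - 141.42*I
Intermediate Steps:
P = 8 (P = 1 + 7 = 8)
k = -3 (k = -1 - 2 = -3)
F(H) = (-2 + H)*(H + √(1 + H)) (F(H) = (H + √(1 + H))*(-2 + H) = (-2 + H)*(H + √(1 + H)))
F(k)*(12 + P) = ((-3)² - 2*(-3) - 2*√(1 - 3) - 3*√(1 - 3))*(12 + 8) = (9 + 6 - 2*I*√2 - 3*I*√2)*20 = (15 - 5*I*√2)*20 = 300 - 100*I*√2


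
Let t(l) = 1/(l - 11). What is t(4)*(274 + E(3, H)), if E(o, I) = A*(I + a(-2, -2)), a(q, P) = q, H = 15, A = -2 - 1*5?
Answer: -183/7 ≈ -26.143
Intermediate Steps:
A = -7 (A = -2 - 5 = -7)
t(l) = 1/(-11 + l)
E(o, I) = 14 - 7*I (E(o, I) = -7*(I - 2) = -7*(-2 + I) = 14 - 7*I)
t(4)*(274 + E(3, H)) = (274 + (14 - 7*15))/(-11 + 4) = (274 + (14 - 105))/(-7) = -(274 - 91)/7 = -1/7*183 = -183/7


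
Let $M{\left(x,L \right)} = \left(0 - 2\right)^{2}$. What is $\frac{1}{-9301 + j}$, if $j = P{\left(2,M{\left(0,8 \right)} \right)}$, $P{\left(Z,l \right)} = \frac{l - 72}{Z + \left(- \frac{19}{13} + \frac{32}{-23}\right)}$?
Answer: $- \frac{15}{138319} \approx -0.00010844$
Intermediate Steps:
$M{\left(x,L \right)} = 4$ ($M{\left(x,L \right)} = \left(-2\right)^{2} = 4$)
$P{\left(Z,l \right)} = \frac{-72 + l}{- \frac{853}{299} + Z}$ ($P{\left(Z,l \right)} = \frac{-72 + l}{Z + \left(\left(-19\right) \frac{1}{13} + 32 \left(- \frac{1}{23}\right)\right)} = \frac{-72 + l}{Z - \frac{853}{299}} = \frac{-72 + l}{- \frac{853}{299} + Z}$)
$j = \frac{1196}{15}$ ($j = \frac{299 \left(-72 + 4\right)}{-853 + 299 \cdot 2} = 299 \frac{1}{-853 + 598} \left(-68\right) = 299 \frac{1}{-255} \left(-68\right) = 299 \left(- \frac{1}{255}\right) \left(-68\right) = \frac{1196}{15} \approx 79.733$)
$\frac{1}{-9301 + j} = \frac{1}{-9301 + \frac{1196}{15}} = \frac{1}{- \frac{138319}{15}} = - \frac{15}{138319}$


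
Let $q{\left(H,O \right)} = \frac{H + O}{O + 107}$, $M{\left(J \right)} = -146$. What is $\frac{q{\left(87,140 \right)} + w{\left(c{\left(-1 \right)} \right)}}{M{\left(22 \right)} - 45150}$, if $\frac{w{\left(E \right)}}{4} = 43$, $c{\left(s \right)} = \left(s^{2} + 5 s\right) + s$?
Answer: $- \frac{42711}{11188112} \approx -0.0038175$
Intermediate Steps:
$c{\left(s \right)} = s^{2} + 6 s$
$q{\left(H,O \right)} = \frac{H + O}{107 + O}$
$w{\left(E \right)} = 172$ ($w{\left(E \right)} = 4 \cdot 43 = 172$)
$\frac{q{\left(87,140 \right)} + w{\left(c{\left(-1 \right)} \right)}}{M{\left(22 \right)} - 45150} = \frac{\frac{87 + 140}{107 + 140} + 172}{-146 - 45150} = \frac{\frac{1}{247} \cdot 227 + 172}{-45296} = \left(\frac{1}{247} \cdot 227 + 172\right) \left(- \frac{1}{45296}\right) = \left(\frac{227}{247} + 172\right) \left(- \frac{1}{45296}\right) = \frac{42711}{247} \left(- \frac{1}{45296}\right) = - \frac{42711}{11188112}$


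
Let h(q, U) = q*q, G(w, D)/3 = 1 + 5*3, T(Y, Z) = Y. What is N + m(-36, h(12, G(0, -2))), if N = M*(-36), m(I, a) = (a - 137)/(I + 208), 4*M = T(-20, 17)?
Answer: 30967/172 ≈ 180.04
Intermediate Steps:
M = -5 (M = (¼)*(-20) = -5)
G(w, D) = 48 (G(w, D) = 3*(1 + 5*3) = 3*(1 + 15) = 3*16 = 48)
h(q, U) = q²
m(I, a) = (-137 + a)/(208 + I)
N = 180 (N = -5*(-36) = 180)
N + m(-36, h(12, G(0, -2))) = 180 + (-137 + 12²)/(208 - 36) = 180 + (-137 + 144)/172 = 180 + (1/172)*7 = 180 + 7/172 = 30967/172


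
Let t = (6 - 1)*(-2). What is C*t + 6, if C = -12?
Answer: 126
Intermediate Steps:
t = -10 (t = 5*(-2) = -10)
C*t + 6 = -12*(-10) + 6 = 120 + 6 = 126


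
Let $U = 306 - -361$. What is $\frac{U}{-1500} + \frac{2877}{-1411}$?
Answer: $- \frac{5256637}{2116500} \approx -2.4836$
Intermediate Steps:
$U = 667$ ($U = 306 + 361 = 667$)
$\frac{U}{-1500} + \frac{2877}{-1411} = \frac{667}{-1500} + \frac{2877}{-1411} = 667 \left(- \frac{1}{1500}\right) + 2877 \left(- \frac{1}{1411}\right) = - \frac{667}{1500} - \frac{2877}{1411} = - \frac{5256637}{2116500}$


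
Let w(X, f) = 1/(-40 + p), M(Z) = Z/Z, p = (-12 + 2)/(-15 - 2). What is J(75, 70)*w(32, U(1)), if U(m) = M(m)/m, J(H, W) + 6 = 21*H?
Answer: -26673/670 ≈ -39.810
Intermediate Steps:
p = 10/17 (p = -10/(-17) = -10*(-1/17) = 10/17 ≈ 0.58823)
M(Z) = 1
J(H, W) = -6 + 21*H
U(m) = 1/m
w(X, f) = -17/670 (w(X, f) = 1/(-40 + 10/17) = 1/(-670/17) = -17/670)
J(75, 70)*w(32, U(1)) = (-6 + 21*75)*(-17/670) = (-6 + 1575)*(-17/670) = 1569*(-17/670) = -26673/670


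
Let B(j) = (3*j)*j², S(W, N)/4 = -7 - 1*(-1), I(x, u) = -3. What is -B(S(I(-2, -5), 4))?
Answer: 41472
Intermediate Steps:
S(W, N) = -24 (S(W, N) = 4*(-7 - 1*(-1)) = 4*(-7 + 1) = 4*(-6) = -24)
B(j) = 3*j³
-B(S(I(-2, -5), 4)) = -3*(-24)³ = -3*(-13824) = -1*(-41472) = 41472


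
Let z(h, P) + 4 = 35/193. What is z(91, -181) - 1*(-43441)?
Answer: 8383376/193 ≈ 43437.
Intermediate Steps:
z(h, P) = -737/193 (z(h, P) = -4 + 35/193 = -737/193)
z(91, -181) - 1*(-43441) = -737/193 - 1*(-43441) = -737/193 + 43441 = 8383376/193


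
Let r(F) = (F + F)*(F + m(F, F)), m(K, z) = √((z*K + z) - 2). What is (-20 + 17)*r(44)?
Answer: -11616 - 264*√1978 ≈ -23357.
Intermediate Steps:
m(K, z) = √(-2 + z + K*z) (m(K, z) = √((K*z + z) - 2) = √((z + K*z) - 2) = √(-2 + z + K*z))
r(F) = 2*F*(F + √(-2 + F + F²)) (r(F) = (F + F)*(F + √(-2 + F + F*F)) = (2*F)*(F + √(-2 + F + F²)) = 2*F*(F + √(-2 + F + F²)))
(-20 + 17)*r(44) = (-20 + 17)*(2*44*(44 + √(-2 + 44 + 44²))) = -6*44*(44 + √(-2 + 44 + 1936)) = -6*44*(44 + √1978) = -3*(3872 + 88*√1978) = -11616 - 264*√1978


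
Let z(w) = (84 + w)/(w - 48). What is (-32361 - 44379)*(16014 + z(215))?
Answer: -205251643380/167 ≈ -1.2291e+9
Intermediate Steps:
z(w) = (84 + w)/(-48 + w)
(-32361 - 44379)*(16014 + z(215)) = (-32361 - 44379)*(16014 + (84 + 215)/(-48 + 215)) = -76740*(16014 + 299/167) = -76740*2674637/167 = -205251643380/167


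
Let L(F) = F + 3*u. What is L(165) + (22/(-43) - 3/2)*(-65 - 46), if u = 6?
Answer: 34941/86 ≈ 406.29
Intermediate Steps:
L(F) = 18 + F (L(F) = F + 3*6 = F + 18 = 18 + F)
L(165) + (22/(-43) - 3/2)*(-65 - 46) = (18 + 165) + (22/(-43) - 3/2)*(-65 - 46) = 183 + (22*(-1/43) - 3*1/2)*(-111) = 183 + (-22/43 - 3/2)*(-111) = 183 - 173/86*(-111) = 183 + 19203/86 = 34941/86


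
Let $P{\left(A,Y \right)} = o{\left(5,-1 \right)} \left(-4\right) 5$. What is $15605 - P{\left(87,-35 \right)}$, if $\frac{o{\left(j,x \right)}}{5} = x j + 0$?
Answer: $15105$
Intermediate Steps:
$o{\left(j,x \right)} = 5 j x$ ($o{\left(j,x \right)} = 5 \left(x j + 0\right) = 5 \left(j x + 0\right) = 5 j x$)
$P{\left(A,Y \right)} = 500$ ($P{\left(A,Y \right)} = 5 \cdot 5 \left(-1\right) \left(-4\right) 5 = \left(-25\right) \left(-4\right) 5 = 100 \cdot 5 = 500$)
$15605 - P{\left(87,-35 \right)} = 15605 - 500 = 15105$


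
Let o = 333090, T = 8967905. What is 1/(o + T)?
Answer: 1/9300995 ≈ 1.0752e-7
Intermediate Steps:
1/(o + T) = 1/(333090 + 8967905) = 1/9300995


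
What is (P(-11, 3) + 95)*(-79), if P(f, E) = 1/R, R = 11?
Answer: -82634/11 ≈ -7512.2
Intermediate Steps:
P(f, E) = 1/11
(P(-11, 3) + 95)*(-79) = (1/11 + 95)*(-79) = (1046/11)*(-79) = -82634/11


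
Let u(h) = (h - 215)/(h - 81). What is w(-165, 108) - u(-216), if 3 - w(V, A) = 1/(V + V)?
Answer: 419/270 ≈ 1.5519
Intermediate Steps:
u(h) = (-215 + h)/(-81 + h)
w(V, A) = 3 - 1/(2*V) (w(V, A) = 3 - 1/(V + V) = 3 - 1/(2*V))
w(-165, 108) - u(-216) = (3 - ½/(-165)) - (-215 - 216)/(-81 - 216) = (3 - ½*(-1/165)) - (-431)/(-297) = (3 + 1/330) - (-1)*(-431)/297 = 991/330 - 1*431/297 = 991/330 - 431/297 = 419/270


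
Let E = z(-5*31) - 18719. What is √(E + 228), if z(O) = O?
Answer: I*√18646 ≈ 136.55*I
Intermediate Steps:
E = -18874 (E = -5*31 - 18719 = -155 - 18719 = -18874)
√(E + 228) = √(-18874 + 228) = √(-18646) = I*√18646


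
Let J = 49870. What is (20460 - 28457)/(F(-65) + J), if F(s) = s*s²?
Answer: 7997/224755 ≈ 0.035581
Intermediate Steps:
F(s) = s³
(20460 - 28457)/(F(-65) + J) = (20460 - 28457)/((-65)³ + 49870) = -7997/(-274625 + 49870) = -7997/(-224755) = -7997*(-1/224755) = 7997/224755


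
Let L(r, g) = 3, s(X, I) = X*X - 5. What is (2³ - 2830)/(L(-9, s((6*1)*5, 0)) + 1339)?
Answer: -1411/671 ≈ -2.1028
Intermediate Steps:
s(X, I) = -5 + X² (s(X, I) = X² - 5 = -5 + X²)
(2³ - 2830)/(L(-9, s((6*1)*5, 0)) + 1339) = (2³ - 2830)/(3 + 1339) = (8 - 2830)/1342 = -2822*1/1342 = -1411/671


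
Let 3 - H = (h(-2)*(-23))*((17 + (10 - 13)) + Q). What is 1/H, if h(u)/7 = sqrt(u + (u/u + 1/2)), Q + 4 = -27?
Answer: 6/7491187 + 2737*I*sqrt(2)/7491187 ≈ 8.0094e-7 + 0.0005167*I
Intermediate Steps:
Q = -31 (Q = -4 - 27 = -31)
h(u) = 7*sqrt(3/2 + u) (h(u) = 7*sqrt(u + (u/u + 1/2)) = 7*sqrt(u + (1 + 1*(1/2))) = 7*sqrt(u + (1 + 1/2)) = 7*sqrt(u + 3/2) = 7*sqrt(3/2 + u))
H = 3 - 2737*I*sqrt(2)/2 (H = 3 - (7*sqrt(6 + 4*(-2))/2)*(-23)*((17 + (10 - 13)) - 31) = 3 - (7*sqrt(6 - 8)/2)*(-23)*((17 - 3) - 31) = 3 - (7*sqrt(-2)/2)*(-23)*(14 - 31) = 3 - (7*(I*sqrt(2))/2)*(-23)*(-17) = 3 - (7*I*sqrt(2)/2)*(-23)*(-17) = 3 - (-161*I*sqrt(2)/2)*(-17) = 3 - 2737*I*sqrt(2)/2 ≈ 3.0 - 1935.4*I)
1/H = 1/(3 - 2737*I*sqrt(2)/2)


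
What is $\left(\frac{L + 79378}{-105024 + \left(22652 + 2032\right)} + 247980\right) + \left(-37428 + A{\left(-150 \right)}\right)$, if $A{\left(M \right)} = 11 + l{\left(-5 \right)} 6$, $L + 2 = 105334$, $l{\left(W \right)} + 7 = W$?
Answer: $\frac{563688741}{2678} \approx 2.1049 \cdot 10^{5}$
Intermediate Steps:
$l{\left(W \right)} = -7 + W$
$L = 105332$ ($L = -2 + 105334 = 105332$)
$A{\left(M \right)} = -61$ ($A{\left(M \right)} = 11 + \left(-7 - 5\right) 6 = 11 - 72 = -61$)
$\left(\frac{L + 79378}{-105024 + \left(22652 + 2032\right)} + 247980\right) + \left(-37428 + A{\left(-150 \right)}\right) = \left(\frac{105332 + 79378}{-105024 + \left(22652 + 2032\right)} + 247980\right) - 37489 = \left(\frac{184710}{-105024 + 24684} + 247980\right) - 37489 = \left(\frac{184710}{-80340} + 247980\right) - 37489 = \left(184710 \left(- \frac{1}{80340}\right) + 247980\right) - 37489 = \left(- \frac{6157}{2678} + 247980\right) - 37489 = \frac{664084283}{2678} - 37489 = \frac{563688741}{2678}$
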